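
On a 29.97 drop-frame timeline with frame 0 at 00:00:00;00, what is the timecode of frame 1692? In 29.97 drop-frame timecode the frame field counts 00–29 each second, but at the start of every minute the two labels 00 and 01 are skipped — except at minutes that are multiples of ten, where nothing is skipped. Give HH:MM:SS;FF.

Each 10-minute DF block holds 10 × 60 × 30 − 9 × 2 = 17982 frames. 1692 ÷ 17982 → 0 full blocks, remainder 1692.
Within the partial block the first minute is 1800 frames and each further minute 1798, so 0 further minute boundaries passed. Total skipped labels = 18 × 0 + 2 × 0 = 0.
Non-drop label index = 1692 + 0 = 1692; at 30 labels/s that is 00:00:56:12, i.e. DF 00:00:56;12.

00:00:56;12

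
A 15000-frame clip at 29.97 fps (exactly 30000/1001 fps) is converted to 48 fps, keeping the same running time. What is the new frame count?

Target frames = source frames × (target rate / source rate) = 15000 × (48)/(30000/1001) = 15000 × 1001/625 = 24024.

24024 frames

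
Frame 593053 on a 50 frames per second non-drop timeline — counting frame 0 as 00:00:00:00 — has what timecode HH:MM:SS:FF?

593053 ÷ 50 = 11861 full seconds, remainder 3 frames.
11861 s = 3 h 17 min 41 s.
Timecode: 03:17:41:03.

03:17:41:03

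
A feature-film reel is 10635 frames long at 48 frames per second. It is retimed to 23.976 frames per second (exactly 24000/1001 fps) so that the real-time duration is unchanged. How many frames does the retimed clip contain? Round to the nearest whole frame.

5312 frames

Frames at target rate = 10635 × (24000/1001) / (48) = 5317500/1001 ≈ 5312.188.
Nearest whole frame: 5312.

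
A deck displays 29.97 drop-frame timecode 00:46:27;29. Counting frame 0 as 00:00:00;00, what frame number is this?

83555

As if non-drop at 30 labels/s: (0 × 3600 + 46 × 60 + 27) × 30 + 29 = 83639.
Minute boundaries passed: 46; those not divisible by 10: 46 − 4 = 42; dropped labels = 2 × 42 = 84.
Actual frame index = 83639 − 84 = 83555.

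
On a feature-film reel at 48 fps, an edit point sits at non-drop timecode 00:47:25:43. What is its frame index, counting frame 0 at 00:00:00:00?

frame 136603

Total seconds to the label: (0 × 3600 + 47 × 60 + 25) = 2845.
Frame index = 2845 × 48 + 43 = 136603.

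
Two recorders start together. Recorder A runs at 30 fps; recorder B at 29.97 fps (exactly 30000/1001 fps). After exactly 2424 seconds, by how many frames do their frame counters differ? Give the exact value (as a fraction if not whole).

A emits 30 × 2424 = 72720 frames; B emits 30000/1001 × 2424 = 72720000/1001.
Difference = 72720/1001 frames (≈ 72.6474); B is behind A.

72720/1001 frames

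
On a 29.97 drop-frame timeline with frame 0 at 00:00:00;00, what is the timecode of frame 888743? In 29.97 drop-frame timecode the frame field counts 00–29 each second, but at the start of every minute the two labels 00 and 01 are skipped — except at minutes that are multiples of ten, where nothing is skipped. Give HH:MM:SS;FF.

08:14:14;13

Ten DF minutes hold 17982 frames, so frame 888743 lies in block 49 (frames 881118–899099) with 7625 frames into that block.
The block's first minute is 1800 frames and the rest 1798 each; 7625 frames reaches minute 4, so 49 × 18 + 4 × 2 = 890 labels have been skipped so far.
Adding those back, label number 888743 + 890 = 889633 at 30 labels/s is 29654 s + 13 f = 8 h 14 min 14 s frame 13, i.e. 08:14:14;13.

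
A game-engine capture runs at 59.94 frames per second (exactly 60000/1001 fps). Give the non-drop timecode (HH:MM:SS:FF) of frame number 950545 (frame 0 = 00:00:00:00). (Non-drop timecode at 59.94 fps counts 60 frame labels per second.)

04:24:02:25

950545 ÷ 60 = 15842 full seconds, remainder 25 frames.
15842 s = 4 h 24 min 2 s.
Timecode: 04:24:02:25.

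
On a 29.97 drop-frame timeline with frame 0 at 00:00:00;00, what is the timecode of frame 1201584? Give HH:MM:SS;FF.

11:08:12;28

Each 10-minute DF block holds 10 × 60 × 30 − 9 × 2 = 17982 frames. 1201584 ÷ 17982 → 66 full blocks, remainder 14772.
Within the partial block the first minute is 1800 frames and each further minute 1798, so 8 further minute boundaries passed. Total skipped labels = 18 × 66 + 2 × 8 = 1204.
Non-drop label index = 1201584 + 1204 = 1202788; at 30 labels/s that is 11:08:12:28, i.e. DF 11:08:12;28.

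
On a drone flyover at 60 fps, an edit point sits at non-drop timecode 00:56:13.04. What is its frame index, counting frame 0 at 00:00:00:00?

Total seconds to the label: (0 × 3600 + 56 × 60 + 13) = 3373.
Frame index = 3373 × 60 + 4 = 202384.

frame 202384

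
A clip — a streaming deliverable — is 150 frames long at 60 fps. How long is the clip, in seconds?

Running time = 150 / (60) = 2.5 s.

2.5 seconds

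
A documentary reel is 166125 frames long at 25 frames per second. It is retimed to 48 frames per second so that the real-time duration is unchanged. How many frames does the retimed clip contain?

Target frames = source frames × (target rate / source rate) = 166125 × (48)/(25) = 166125 × 48/25 = 318960.

318960 frames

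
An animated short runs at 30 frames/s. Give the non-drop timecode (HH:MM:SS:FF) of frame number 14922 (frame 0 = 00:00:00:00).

14922 ÷ 30 = 497 full seconds, remainder 12 frames.
497 s = 0 h 8 min 17 s.
Timecode: 00:08:17:12.

00:08:17:12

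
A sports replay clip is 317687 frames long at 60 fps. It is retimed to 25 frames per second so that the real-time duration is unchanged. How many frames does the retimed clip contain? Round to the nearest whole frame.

Frames at target rate = 317687 × (25) / (60) = 1588435/12 ≈ 132369.583.
Nearest whole frame: 132370.

132370 frames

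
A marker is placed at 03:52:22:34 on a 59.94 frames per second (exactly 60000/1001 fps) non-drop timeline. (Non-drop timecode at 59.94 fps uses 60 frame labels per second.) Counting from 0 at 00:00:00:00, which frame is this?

Total seconds to the label: (3 × 3600 + 52 × 60 + 22) = 13942.
Frame index = 13942 × 60 + 34 = 836554.

frame 836554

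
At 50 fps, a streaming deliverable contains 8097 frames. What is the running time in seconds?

Running time = 8097 / (50) = 161.94 s.

161.94 seconds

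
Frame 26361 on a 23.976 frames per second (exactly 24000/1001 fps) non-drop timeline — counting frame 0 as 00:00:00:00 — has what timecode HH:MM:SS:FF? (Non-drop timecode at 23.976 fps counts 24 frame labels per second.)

26361 ÷ 24 = 1098 full seconds, remainder 9 frames.
1098 s = 0 h 18 min 18 s.
Timecode: 00:18:18:09.

00:18:18:09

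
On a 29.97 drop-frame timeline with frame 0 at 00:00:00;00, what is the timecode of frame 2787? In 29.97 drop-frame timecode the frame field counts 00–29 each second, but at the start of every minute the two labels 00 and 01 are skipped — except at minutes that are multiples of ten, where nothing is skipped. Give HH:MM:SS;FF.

Each 10-minute DF block holds 10 × 60 × 30 − 9 × 2 = 17982 frames. 2787 ÷ 17982 → 0 full blocks, remainder 2787.
Within the partial block the first minute is 1800 frames and each further minute 1798, so 1 further minute boundary passed. Total skipped labels = 18 × 0 + 2 × 1 = 2.
Non-drop label index = 2787 + 2 = 2789; at 30 labels/s that is 00:01:32:29, i.e. DF 00:01:32;29.

00:01:32;29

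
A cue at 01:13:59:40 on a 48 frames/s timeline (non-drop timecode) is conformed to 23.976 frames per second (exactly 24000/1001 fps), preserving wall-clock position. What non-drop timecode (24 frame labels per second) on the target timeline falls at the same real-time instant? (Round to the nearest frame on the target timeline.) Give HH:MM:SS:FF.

Source frame index: (1×3600 + 13×60 + 59) × 48 + 40 = 213112.
Real time: 213112 / (48) = 26639/6 s.
Target frame: (26639/6) × (24000/1001) = 106556000/1001 ≈ 106449.550 → 106450.
At 24 labels/s: frame 106450 → 01:13:55:10.

01:13:55:10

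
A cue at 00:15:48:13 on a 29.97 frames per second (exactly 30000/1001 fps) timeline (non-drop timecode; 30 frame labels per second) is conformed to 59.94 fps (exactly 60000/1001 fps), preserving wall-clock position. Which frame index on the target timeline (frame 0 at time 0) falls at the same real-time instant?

Source frame index: (0×3600 + 15×60 + 48) × 30 + 13 = 28453.
Real time: 28453 / (30000/1001) = 28481453/30000 s.
Target frame: (28481453/30000) × (60000/1001) = 56906.

frame 56906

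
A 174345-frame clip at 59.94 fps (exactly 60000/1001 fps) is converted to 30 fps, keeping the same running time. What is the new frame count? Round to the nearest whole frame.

87260 frames

Frames at target rate = 174345 × (30) / (60000/1001) = 34903869/400 ≈ 87259.673.
Nearest whole frame: 87260.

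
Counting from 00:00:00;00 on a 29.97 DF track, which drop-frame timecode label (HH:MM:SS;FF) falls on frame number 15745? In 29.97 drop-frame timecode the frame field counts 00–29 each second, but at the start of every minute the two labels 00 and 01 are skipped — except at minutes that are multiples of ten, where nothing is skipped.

00:08:45;11

Ten DF minutes hold 17982 frames, so frame 15745 lies in block 0 (frames 0–17981) with 15745 frames into that block.
The block's first minute is 1800 frames and the rest 1798 each; 15745 frames reaches minute 8, so 0 × 18 + 8 × 2 = 16 labels have been skipped so far.
Adding those back, label number 15745 + 16 = 15761 at 30 labels/s is 525 s + 11 f = 0 h 8 min 45 s frame 11, i.e. 00:08:45;11.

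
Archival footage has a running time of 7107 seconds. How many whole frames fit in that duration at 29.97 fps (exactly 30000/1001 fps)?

Frames = 7107 × 30000/1001 = 213210000/1001 ≈ 212997.0030.
Complete frames: 212997.

212997 frames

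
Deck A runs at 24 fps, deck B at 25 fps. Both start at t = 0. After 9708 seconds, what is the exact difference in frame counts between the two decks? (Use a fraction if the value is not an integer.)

9708 frames

A emits 24 × 9708 = 232992 frames; B emits 25 × 9708 = 242700.
Difference = 9708 frames; B is ahead of A.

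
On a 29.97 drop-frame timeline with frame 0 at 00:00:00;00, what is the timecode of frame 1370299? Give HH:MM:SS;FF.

12:42:02;11

Ten DF minutes hold 17982 frames, so frame 1370299 lies in block 76 (frames 1366632–1384613) with 3667 frames into that block.
The block's first minute is 1800 frames and the rest 1798 each; 3667 frames reaches minute 2, so 76 × 18 + 2 × 2 = 1372 labels have been skipped so far.
Adding those back, label number 1370299 + 1372 = 1371671 at 30 labels/s is 45722 s + 11 f = 12 h 42 min 2 s frame 11, i.e. 12:42:02;11.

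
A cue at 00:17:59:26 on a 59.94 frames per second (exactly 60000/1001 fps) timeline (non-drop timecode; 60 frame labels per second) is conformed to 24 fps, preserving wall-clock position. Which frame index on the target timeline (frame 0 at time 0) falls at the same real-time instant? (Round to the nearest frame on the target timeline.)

Source frame index: (0×3600 + 17×60 + 59) × 60 + 26 = 64766.
Real time: 64766 / (60000/1001) = 32415383/30000 s.
Target frame: (32415383/30000) × (24) = 32415383/1250 ≈ 25932.306 → 25932.

frame 25932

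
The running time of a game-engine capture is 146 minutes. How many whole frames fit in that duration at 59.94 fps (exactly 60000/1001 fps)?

146 min = 8760 s.
Frames = 8760 × 60000/1001 = 525600000/1001 ≈ 525074.9251.
Complete frames: 525074.

525074 frames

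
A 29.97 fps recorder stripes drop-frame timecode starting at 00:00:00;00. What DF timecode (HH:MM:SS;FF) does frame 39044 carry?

00:21:42;22

Ten DF minutes hold 17982 frames, so frame 39044 lies in block 2 (frames 35964–53945) with 3080 frames into that block.
The block's first minute is 1800 frames and the rest 1798 each; 3080 frames reaches minute 1, so 2 × 18 + 1 × 2 = 38 labels have been skipped so far.
Adding those back, label number 39044 + 38 = 39082 at 30 labels/s is 1302 s + 22 f = 0 h 21 min 42 s frame 22, i.e. 00:21:42;22.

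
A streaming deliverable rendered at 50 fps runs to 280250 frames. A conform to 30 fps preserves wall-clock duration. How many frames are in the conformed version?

168150 frames

Target frames = source frames × (target rate / source rate) = 280250 × (30)/(50) = 280250 × 3/5 = 168150.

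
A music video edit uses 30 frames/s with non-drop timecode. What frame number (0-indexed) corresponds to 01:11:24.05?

Total seconds to the label: (1 × 3600 + 11 × 60 + 24) = 4284.
Frame index = 4284 × 30 + 5 = 128525.

frame 128525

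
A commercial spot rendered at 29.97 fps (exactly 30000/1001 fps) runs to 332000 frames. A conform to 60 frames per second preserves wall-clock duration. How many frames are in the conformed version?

Target frames = source frames × (target rate / source rate) = 332000 × (60)/(30000/1001) = 332000 × 1001/500 = 664664.

664664 frames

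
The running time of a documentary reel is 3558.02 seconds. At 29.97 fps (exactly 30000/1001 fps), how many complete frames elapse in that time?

106633 frames

Frames = 3558.02 × 30000/1001 = 106740600/1001 ≈ 106633.9660.
Complete frames: 106633.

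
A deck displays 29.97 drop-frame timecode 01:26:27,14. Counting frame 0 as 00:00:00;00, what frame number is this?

Complete 10-minute blocks: 8, each 17982 frames → 143856.
Remaining 6 whole minutes in the current block: 1800 + 5 × 1798 = 10790 frames.
Within the current minute: 27 × 30 + 14 − 2 = 822 (labels ;00/;01 skipped at this minute). Total = 143856 + 10790 + 822 = 155468.

155468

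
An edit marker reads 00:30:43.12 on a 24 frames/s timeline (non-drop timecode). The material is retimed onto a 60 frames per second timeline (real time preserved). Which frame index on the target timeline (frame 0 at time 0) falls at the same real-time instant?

frame 110610

Source frame index: (0×3600 + 30×60 + 43) × 24 + 12 = 44244.
Real time: 44244 / (24) = 3687/2 s.
Target frame: (3687/2) × (60) = 110610.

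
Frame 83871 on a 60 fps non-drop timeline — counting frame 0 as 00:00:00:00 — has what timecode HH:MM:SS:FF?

00:23:17:51

83871 ÷ 60 = 1397 full seconds, remainder 51 frames.
1397 s = 0 h 23 min 17 s.
Timecode: 00:23:17:51.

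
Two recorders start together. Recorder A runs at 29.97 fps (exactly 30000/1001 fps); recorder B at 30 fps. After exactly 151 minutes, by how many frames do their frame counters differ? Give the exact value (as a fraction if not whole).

271800/1001 frames

151 min = 9060 s.
A emits 30000/1001 × 9060 = 271800000/1001 frames; B emits 30 × 9060 = 271800.
Difference = 271800/1001 frames (≈ 271.5285); B is ahead of A.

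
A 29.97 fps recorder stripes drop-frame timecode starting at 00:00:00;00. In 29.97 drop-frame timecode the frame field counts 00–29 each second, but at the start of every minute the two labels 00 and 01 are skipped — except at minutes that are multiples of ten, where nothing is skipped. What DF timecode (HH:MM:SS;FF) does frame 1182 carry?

00:00:39;12

Each 10-minute DF block holds 10 × 60 × 30 − 9 × 2 = 17982 frames. 1182 ÷ 17982 → 0 full blocks, remainder 1182.
Within the partial block the first minute is 1800 frames and each further minute 1798, so 0 further minute boundaries passed. Total skipped labels = 18 × 0 + 2 × 0 = 0.
Non-drop label index = 1182 + 0 = 1182; at 30 labels/s that is 00:00:39:12, i.e. DF 00:00:39;12.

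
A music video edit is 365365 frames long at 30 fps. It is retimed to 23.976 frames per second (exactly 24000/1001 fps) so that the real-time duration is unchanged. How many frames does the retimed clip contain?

292000 frames

Target frames = source frames × (target rate / source rate) = 365365 × (24000/1001)/(30) = 365365 × 800/1001 = 292000.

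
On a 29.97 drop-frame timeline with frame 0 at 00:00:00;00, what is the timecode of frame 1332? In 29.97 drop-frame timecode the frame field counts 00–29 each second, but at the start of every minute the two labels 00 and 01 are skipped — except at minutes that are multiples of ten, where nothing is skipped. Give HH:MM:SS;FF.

Each 10-minute DF block holds 10 × 60 × 30 − 9 × 2 = 17982 frames. 1332 ÷ 17982 → 0 full blocks, remainder 1332.
Within the partial block the first minute is 1800 frames and each further minute 1798, so 0 further minute boundaries passed. Total skipped labels = 18 × 0 + 2 × 0 = 0.
Non-drop label index = 1332 + 0 = 1332; at 30 labels/s that is 00:00:44:12, i.e. DF 00:00:44;12.

00:00:44;12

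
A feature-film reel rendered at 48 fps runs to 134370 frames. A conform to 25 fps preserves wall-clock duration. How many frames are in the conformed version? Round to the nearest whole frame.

69984 frames

Frames at target rate = 134370 × (25) / (48) = 559875/8 ≈ 69984.375.
Nearest whole frame: 69984.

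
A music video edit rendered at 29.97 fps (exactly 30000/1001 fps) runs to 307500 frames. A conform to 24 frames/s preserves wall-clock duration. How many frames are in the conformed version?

Target frames = source frames × (target rate / source rate) = 307500 × (24)/(30000/1001) = 307500 × 1001/1250 = 246246.

246246 frames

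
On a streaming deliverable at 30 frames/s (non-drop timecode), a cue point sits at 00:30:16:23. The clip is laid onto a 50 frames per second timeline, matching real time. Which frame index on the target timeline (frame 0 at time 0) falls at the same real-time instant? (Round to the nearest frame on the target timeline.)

frame 90838

Source frame index: (0×3600 + 30×60 + 16) × 30 + 23 = 54503.
Real time: 54503 / (30) = 54503/30 s.
Target frame: (54503/30) × (50) = 272515/3 ≈ 90838.333 → 90838.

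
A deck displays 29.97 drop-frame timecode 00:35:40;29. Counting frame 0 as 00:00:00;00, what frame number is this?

64165

As if non-drop at 30 labels/s: (0 × 3600 + 35 × 60 + 40) × 30 + 29 = 64229.
Minute boundaries passed: 35; those not divisible by 10: 35 − 3 = 32; dropped labels = 2 × 32 = 64.
Actual frame index = 64229 − 64 = 64165.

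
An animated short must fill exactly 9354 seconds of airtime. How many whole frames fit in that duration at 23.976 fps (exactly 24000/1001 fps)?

Frames = 9354 × 24000/1001 = 224496000/1001 ≈ 224271.7283.
Complete frames: 224271.

224271 frames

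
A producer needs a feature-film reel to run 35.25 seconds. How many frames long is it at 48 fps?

1692 frames

Frames = 35.25 × 48 = 1692.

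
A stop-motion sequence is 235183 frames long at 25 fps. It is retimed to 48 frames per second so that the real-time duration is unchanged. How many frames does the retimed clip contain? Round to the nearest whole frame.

Frames at target rate = 235183 × (48) / (25) = 11288784/25 ≈ 451551.360.
Nearest whole frame: 451551.

451551 frames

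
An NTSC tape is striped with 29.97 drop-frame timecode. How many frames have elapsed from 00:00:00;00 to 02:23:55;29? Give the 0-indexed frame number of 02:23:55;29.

258821

As if non-drop at 30 labels/s: (2 × 3600 + 23 × 60 + 55) × 30 + 29 = 259079.
Minute boundaries passed: 143; those not divisible by 10: 143 − 14 = 129; dropped labels = 2 × 129 = 258.
Actual frame index = 259079 − 258 = 258821.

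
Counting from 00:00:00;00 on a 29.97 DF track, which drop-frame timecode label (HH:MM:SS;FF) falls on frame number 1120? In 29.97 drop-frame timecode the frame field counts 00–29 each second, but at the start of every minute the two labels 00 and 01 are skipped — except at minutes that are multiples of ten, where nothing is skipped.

Each 10-minute DF block holds 10 × 60 × 30 − 9 × 2 = 17982 frames. 1120 ÷ 17982 → 0 full blocks, remainder 1120.
Within the partial block the first minute is 1800 frames and each further minute 1798, so 0 further minute boundaries passed. Total skipped labels = 18 × 0 + 2 × 0 = 0.
Non-drop label index = 1120 + 0 = 1120; at 30 labels/s that is 00:00:37:10, i.e. DF 00:00:37;10.

00:00:37;10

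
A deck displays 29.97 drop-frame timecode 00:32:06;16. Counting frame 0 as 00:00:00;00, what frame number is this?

57738

As if non-drop at 30 labels/s: (0 × 3600 + 32 × 60 + 6) × 30 + 16 = 57796.
Minute boundaries passed: 32; those not divisible by 10: 32 − 3 = 29; dropped labels = 2 × 29 = 58.
Actual frame index = 57796 − 58 = 57738.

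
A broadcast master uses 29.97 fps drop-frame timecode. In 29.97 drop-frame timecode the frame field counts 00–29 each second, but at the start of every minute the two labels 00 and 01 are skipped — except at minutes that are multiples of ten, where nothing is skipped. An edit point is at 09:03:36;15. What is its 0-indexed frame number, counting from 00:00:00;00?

977517

As if non-drop at 30 labels/s: (9 × 3600 + 3 × 60 + 36) × 30 + 15 = 978495.
Minute boundaries passed: 543; those not divisible by 10: 543 − 54 = 489; dropped labels = 2 × 489 = 978.
Actual frame index = 978495 − 978 = 977517.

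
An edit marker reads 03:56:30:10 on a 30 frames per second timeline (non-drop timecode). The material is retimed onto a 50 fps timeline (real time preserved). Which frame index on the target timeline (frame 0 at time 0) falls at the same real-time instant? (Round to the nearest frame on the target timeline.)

Source frame index: (3×3600 + 56×60 + 30) × 30 + 10 = 425710.
Real time: 425710 / (30) = 42571/3 s.
Target frame: (42571/3) × (50) = 2128550/3 ≈ 709516.667 → 709517.

frame 709517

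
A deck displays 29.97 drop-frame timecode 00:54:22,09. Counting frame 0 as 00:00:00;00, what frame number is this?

97771

Complete 10-minute blocks: 5, each 17982 frames → 89910.
Remaining 4 whole minutes in the current block: 1800 + 3 × 1798 = 7194 frames.
Within the current minute: 22 × 30 + 9 − 2 = 667 (labels ;00/;01 skipped at this minute). Total = 89910 + 7194 + 667 = 97771.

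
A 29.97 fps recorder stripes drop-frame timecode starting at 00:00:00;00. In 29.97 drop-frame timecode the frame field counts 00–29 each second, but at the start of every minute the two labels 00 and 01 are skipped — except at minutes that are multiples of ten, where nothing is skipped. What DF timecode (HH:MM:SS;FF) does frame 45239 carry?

00:25:09;15

Ten DF minutes hold 17982 frames, so frame 45239 lies in block 2 (frames 35964–53945) with 9275 frames into that block.
The block's first minute is 1800 frames and the rest 1798 each; 9275 frames reaches minute 5, so 2 × 18 + 5 × 2 = 46 labels have been skipped so far.
Adding those back, label number 45239 + 46 = 45285 at 30 labels/s is 1509 s + 15 f = 0 h 25 min 9 s frame 15, i.e. 00:25:09;15.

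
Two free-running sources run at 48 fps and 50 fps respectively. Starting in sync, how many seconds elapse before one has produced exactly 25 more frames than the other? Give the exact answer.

The gap grows by |50 − 48| = 2 frames per second.
Time for a 25-frame gap: 25 ÷ (2) = 12.5 s.

12.5 seconds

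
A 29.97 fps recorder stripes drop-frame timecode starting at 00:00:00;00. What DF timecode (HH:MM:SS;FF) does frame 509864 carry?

04:43:32;14

Each 10-minute DF block holds 10 × 60 × 30 − 9 × 2 = 17982 frames. 509864 ÷ 17982 → 28 full blocks, remainder 6368.
Within the partial block the first minute is 1800 frames and each further minute 1798, so 3 further minute boundaries passed. Total skipped labels = 18 × 28 + 2 × 3 = 510.
Non-drop label index = 509864 + 510 = 510374; at 30 labels/s that is 04:43:32:14, i.e. DF 04:43:32;14.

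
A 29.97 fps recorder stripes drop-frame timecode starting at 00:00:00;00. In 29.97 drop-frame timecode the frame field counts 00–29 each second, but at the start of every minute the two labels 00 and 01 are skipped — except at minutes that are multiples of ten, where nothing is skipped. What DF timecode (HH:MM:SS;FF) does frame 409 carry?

Ten DF minutes hold 17982 frames, so frame 409 lies in block 0 (frames 0–17981) with 409 frames into that block.
The block's first minute is 1800 frames and the rest 1798 each; 409 frames reaches minute 0, so 0 × 18 + 0 × 2 = 0 labels have been skipped so far.
Adding those back, label number 409 + 0 = 409 at 30 labels/s is 13 s + 19 f = 0 h 0 min 13 s frame 19, i.e. 00:00:13;19.

00:00:13;19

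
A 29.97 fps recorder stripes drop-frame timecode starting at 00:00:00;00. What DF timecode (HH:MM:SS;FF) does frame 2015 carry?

Each 10-minute DF block holds 10 × 60 × 30 − 9 × 2 = 17982 frames. 2015 ÷ 17982 → 0 full blocks, remainder 2015.
Within the partial block the first minute is 1800 frames and each further minute 1798, so 1 further minute boundary passed. Total skipped labels = 18 × 0 + 2 × 1 = 2.
Non-drop label index = 2015 + 2 = 2017; at 30 labels/s that is 00:01:07:07, i.e. DF 00:01:07;07.

00:01:07;07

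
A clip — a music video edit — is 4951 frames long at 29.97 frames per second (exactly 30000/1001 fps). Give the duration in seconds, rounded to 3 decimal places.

165.198 seconds

Running time = 4951 × 1001/30000 = 4955951/30000 s ≈ 165.198 s.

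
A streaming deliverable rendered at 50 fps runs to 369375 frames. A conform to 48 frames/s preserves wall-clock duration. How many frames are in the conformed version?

354600 frames

Target frames = source frames × (target rate / source rate) = 369375 × (48)/(50) = 369375 × 24/25 = 354600.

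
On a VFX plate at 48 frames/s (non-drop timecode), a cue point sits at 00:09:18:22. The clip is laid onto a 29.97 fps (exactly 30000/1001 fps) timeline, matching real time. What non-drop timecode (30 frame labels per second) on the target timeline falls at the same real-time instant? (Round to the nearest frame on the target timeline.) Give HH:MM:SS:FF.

Source frame index: (0×3600 + 9×60 + 18) × 48 + 22 = 26806.
Real time: 26806 / (48) = 13403/24 s.
Target frame: (13403/24) × (30000/1001) = 1288750/77 ≈ 16737.013 → 16737.
At 30 labels/s: frame 16737 → 00:09:17:27.

00:09:17:27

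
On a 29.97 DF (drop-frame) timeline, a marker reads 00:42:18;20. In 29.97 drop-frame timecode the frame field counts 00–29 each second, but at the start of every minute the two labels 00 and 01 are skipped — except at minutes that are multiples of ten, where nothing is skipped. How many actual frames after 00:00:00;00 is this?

76084

As if non-drop at 30 labels/s: (0 × 3600 + 42 × 60 + 18) × 30 + 20 = 76160.
Minute boundaries passed: 42; those not divisible by 10: 42 − 4 = 38; dropped labels = 2 × 38 = 76.
Actual frame index = 76160 − 76 = 76084.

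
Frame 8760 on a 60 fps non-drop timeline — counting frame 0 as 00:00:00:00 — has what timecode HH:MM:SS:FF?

00:02:26:00

8760 ÷ 60 = 146 full seconds, remainder 0 frames.
146 s = 0 h 2 min 26 s.
Timecode: 00:02:26:00.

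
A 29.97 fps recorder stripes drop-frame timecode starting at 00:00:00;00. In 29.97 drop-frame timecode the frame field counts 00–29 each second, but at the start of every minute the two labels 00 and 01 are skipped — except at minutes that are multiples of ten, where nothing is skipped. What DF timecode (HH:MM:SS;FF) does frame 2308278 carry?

21:23:39;18

Ten DF minutes hold 17982 frames, so frame 2308278 lies in block 128 (frames 2301696–2319677) with 6582 frames into that block.
The block's first minute is 1800 frames and the rest 1798 each; 6582 frames reaches minute 3, so 128 × 18 + 3 × 2 = 2310 labels have been skipped so far.
Adding those back, label number 2308278 + 2310 = 2310588 at 30 labels/s is 77019 s + 18 f = 21 h 23 min 39 s frame 18, i.e. 21:23:39;18.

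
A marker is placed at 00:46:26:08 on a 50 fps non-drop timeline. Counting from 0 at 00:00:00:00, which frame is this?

139308

Total seconds to the label: (0 × 3600 + 46 × 60 + 26) = 2786.
Frame index = 2786 × 50 + 8 = 139308.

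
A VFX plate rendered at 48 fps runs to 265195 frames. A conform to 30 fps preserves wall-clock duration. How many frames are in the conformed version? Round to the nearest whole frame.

Frames at target rate = 265195 × (30) / (48) = 1325975/8 ≈ 165746.875.
Nearest whole frame: 165747.

165747 frames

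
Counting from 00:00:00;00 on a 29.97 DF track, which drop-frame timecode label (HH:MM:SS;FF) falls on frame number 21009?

00:11:40;29

Ten DF minutes hold 17982 frames, so frame 21009 lies in block 1 (frames 17982–35963) with 3027 frames into that block.
The block's first minute is 1800 frames and the rest 1798 each; 3027 frames reaches minute 1, so 1 × 18 + 1 × 2 = 20 labels have been skipped so far.
Adding those back, label number 21009 + 20 = 21029 at 30 labels/s is 700 s + 29 f = 0 h 11 min 40 s frame 29, i.e. 00:11:40;29.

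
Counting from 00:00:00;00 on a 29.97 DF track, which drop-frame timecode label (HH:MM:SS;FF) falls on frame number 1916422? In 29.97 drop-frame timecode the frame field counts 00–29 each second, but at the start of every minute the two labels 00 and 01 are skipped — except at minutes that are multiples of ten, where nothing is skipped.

17:45:44;20

Each 10-minute DF block holds 10 × 60 × 30 − 9 × 2 = 17982 frames. 1916422 ÷ 17982 → 106 full blocks, remainder 10330.
Within the partial block the first minute is 1800 frames and each further minute 1798, so 5 further minute boundaries passed. Total skipped labels = 18 × 106 + 2 × 5 = 1918.
Non-drop label index = 1916422 + 1918 = 1918340; at 30 labels/s that is 17:45:44:20, i.e. DF 17:45:44;20.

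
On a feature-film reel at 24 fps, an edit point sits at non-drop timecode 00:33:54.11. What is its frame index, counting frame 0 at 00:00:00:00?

Total seconds to the label: (0 × 3600 + 33 × 60 + 54) = 2034.
Frame index = 2034 × 24 + 11 = 48827.

48827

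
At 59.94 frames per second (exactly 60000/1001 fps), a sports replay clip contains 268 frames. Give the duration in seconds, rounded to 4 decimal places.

Running time = 268 × 1001/60000 = 67067/15000 s ≈ 4.4711 s.

4.4711 seconds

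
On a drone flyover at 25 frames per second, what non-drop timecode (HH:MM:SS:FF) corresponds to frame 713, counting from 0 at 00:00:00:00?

00:00:28:13

713 ÷ 25 = 28 full seconds, remainder 13 frames.
28 s = 0 h 0 min 28 s.
Timecode: 00:00:28:13.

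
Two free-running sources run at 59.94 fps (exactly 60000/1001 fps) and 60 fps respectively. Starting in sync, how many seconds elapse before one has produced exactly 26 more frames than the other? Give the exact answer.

The gap grows by |60 − 60000/1001| = 60/1001 frames per second.
Time for a 26-frame gap: 26 ÷ (60/1001) = 13013/30 s.

13013/30 seconds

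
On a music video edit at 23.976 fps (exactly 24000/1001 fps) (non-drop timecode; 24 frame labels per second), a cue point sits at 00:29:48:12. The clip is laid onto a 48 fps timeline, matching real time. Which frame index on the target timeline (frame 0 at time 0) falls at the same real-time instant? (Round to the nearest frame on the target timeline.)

frame 85934

Source frame index: (0×3600 + 29×60 + 48) × 24 + 12 = 42924.
Real time: 42924 / (24000/1001) = 3580577/2000 s.
Target frame: (3580577/2000) × (48) = 10741731/125 ≈ 85933.848 → 85934.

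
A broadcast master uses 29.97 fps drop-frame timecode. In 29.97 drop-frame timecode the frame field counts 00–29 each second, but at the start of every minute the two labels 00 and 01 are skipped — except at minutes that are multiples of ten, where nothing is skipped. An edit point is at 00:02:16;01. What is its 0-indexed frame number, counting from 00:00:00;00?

Complete 10-minute blocks: 0, each 17982 frames → 0.
Remaining 2 whole minutes in the current block: 1800 + 1 × 1798 = 3598 frames.
Within the current minute: 16 × 30 + 1 − 2 = 479 (labels ;00/;01 skipped at this minute). Total = 0 + 3598 + 479 = 4077.

4077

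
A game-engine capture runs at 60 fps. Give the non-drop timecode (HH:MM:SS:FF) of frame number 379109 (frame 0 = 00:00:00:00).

01:45:18:29

379109 ÷ 60 = 6318 full seconds, remainder 29 frames.
6318 s = 1 h 45 min 18 s.
Timecode: 01:45:18:29.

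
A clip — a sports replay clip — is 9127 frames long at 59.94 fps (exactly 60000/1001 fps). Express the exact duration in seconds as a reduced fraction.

Running time = 9127 ÷ (60000/1001) = 9127 × 1001/60000 = 9136127/60000 s.

9136127/60000 seconds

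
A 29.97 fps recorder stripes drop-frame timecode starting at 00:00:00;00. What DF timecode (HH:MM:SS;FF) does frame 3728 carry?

Ten DF minutes hold 17982 frames, so frame 3728 lies in block 0 (frames 0–17981) with 3728 frames into that block.
The block's first minute is 1800 frames and the rest 1798 each; 3728 frames reaches minute 2, so 0 × 18 + 2 × 2 = 4 labels have been skipped so far.
Adding those back, label number 3728 + 4 = 3732 at 30 labels/s is 124 s + 12 f = 0 h 2 min 4 s frame 12, i.e. 00:02:04;12.

00:02:04;12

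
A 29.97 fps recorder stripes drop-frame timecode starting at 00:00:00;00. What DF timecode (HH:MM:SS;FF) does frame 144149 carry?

01:20:09;23

Ten DF minutes hold 17982 frames, so frame 144149 lies in block 8 (frames 143856–161837) with 293 frames into that block.
The block's first minute is 1800 frames and the rest 1798 each; 293 frames reaches minute 0, so 8 × 18 + 0 × 2 = 144 labels have been skipped so far.
Adding those back, label number 144149 + 144 = 144293 at 30 labels/s is 4809 s + 23 f = 1 h 20 min 9 s frame 23, i.e. 01:20:09;23.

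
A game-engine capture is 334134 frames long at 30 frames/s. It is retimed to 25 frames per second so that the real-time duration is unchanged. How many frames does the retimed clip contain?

278445 frames

Target frames = source frames × (target rate / source rate) = 334134 × (25)/(30) = 334134 × 5/6 = 278445.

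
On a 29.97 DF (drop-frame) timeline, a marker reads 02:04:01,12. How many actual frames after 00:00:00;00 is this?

223018

As if non-drop at 30 labels/s: (2 × 3600 + 4 × 60 + 1) × 30 + 12 = 223242.
Minute boundaries passed: 124; those not divisible by 10: 124 − 12 = 112; dropped labels = 2 × 112 = 224.
Actual frame index = 223242 − 224 = 223018.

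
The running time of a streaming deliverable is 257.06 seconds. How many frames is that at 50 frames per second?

12853 frames

Frames = 257.06 × 50 = 12853.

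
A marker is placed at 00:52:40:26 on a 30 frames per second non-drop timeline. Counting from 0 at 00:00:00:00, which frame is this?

94826

Total seconds to the label: (0 × 3600 + 52 × 60 + 40) = 3160.
Frame index = 3160 × 30 + 26 = 94826.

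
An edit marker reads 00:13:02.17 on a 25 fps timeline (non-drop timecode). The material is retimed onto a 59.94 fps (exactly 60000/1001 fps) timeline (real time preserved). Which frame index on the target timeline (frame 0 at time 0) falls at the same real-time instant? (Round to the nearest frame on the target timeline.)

frame 46914

Source frame index: (0×3600 + 13×60 + 2) × 25 + 17 = 19567.
Real time: 19567 / (25) = 19567/25 s.
Target frame: (19567/25) × (60000/1001) = 46960800/1001 ≈ 46913.886 → 46914.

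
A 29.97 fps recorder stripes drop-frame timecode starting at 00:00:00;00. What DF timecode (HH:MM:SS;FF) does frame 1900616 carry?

17:36:57;08

Ten DF minutes hold 17982 frames, so frame 1900616 lies in block 105 (frames 1888110–1906091) with 12506 frames into that block.
The block's first minute is 1800 frames and the rest 1798 each; 12506 frames reaches minute 6, so 105 × 18 + 6 × 2 = 1902 labels have been skipped so far.
Adding those back, label number 1900616 + 1902 = 1902518 at 30 labels/s is 63417 s + 8 f = 17 h 36 min 57 s frame 8, i.e. 17:36:57;08.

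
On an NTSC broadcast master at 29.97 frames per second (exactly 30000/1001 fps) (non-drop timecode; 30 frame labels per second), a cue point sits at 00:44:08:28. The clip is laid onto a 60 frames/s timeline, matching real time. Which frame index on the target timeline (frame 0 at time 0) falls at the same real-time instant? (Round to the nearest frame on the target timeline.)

Source frame index: (0×3600 + 44×60 + 8) × 30 + 28 = 79468.
Real time: 79468 / (30000/1001) = 19886867/7500 s.
Target frame: (19886867/7500) × (60) = 19886867/125 ≈ 159094.936 → 159095.

frame 159095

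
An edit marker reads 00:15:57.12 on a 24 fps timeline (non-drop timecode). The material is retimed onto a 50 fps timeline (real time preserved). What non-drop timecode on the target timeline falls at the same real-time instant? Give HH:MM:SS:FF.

00:15:57:25

Source frame index: (0×3600 + 15×60 + 57) × 24 + 12 = 22980.
Real time: 22980 / (24) = 1915/2 s.
Target frame: (1915/2) × (50) = 47875.
At 50 labels/s: frame 47875 → 00:15:57:25.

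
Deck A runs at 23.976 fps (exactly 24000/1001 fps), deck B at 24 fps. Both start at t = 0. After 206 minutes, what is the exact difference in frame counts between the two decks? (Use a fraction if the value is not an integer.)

206 min = 12360 s.
A emits 24000/1001 × 12360 = 296640000/1001 frames; B emits 24 × 12360 = 296640.
Difference = 296640/1001 frames (≈ 296.3437); B is ahead of A.

296640/1001 frames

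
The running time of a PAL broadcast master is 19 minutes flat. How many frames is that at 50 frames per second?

19 min = 1140 s.
Frames = 1140 × 50 = 57000.

57000 frames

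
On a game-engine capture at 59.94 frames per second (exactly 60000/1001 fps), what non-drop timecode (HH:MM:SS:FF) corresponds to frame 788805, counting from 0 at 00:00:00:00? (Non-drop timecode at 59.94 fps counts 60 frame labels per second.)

03:39:06:45

788805 ÷ 60 = 13146 full seconds, remainder 45 frames.
13146 s = 3 h 39 min 6 s.
Timecode: 03:39:06:45.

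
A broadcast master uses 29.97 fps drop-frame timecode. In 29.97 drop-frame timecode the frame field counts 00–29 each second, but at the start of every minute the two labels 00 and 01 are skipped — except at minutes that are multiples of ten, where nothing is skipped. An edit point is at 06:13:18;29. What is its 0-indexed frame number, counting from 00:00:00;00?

671297

Complete 10-minute blocks: 37, each 17982 frames → 665334.
Remaining 3 whole minutes in the current block: 1800 + 2 × 1798 = 5396 frames.
Within the current minute: 18 × 30 + 29 − 2 = 567 (labels ;00/;01 skipped at this minute). Total = 665334 + 5396 + 567 = 671297.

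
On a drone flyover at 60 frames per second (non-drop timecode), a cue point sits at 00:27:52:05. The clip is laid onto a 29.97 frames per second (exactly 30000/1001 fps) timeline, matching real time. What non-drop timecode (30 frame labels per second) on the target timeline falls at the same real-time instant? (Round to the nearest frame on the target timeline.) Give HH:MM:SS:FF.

00:27:50:12

Source frame index: (0×3600 + 27×60 + 52) × 60 + 5 = 100325.
Real time: 100325 / (60) = 20065/12 s.
Target frame: (20065/12) × (30000/1001) = 50162500/1001 ≈ 50112.388 → 50112.
At 30 labels/s: frame 50112 → 00:27:50:12.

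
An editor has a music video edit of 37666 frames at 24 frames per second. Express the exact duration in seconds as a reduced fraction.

Running time = 37666 ÷ (24) = 37666 × 1/24 = 18833/12 s.

18833/12 seconds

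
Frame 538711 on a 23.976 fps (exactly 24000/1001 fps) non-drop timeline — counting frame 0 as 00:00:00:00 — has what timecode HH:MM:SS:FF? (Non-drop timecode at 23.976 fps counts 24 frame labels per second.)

538711 ÷ 24 = 22446 full seconds, remainder 7 frames.
22446 s = 6 h 14 min 6 s.
Timecode: 06:14:06:07.

06:14:06:07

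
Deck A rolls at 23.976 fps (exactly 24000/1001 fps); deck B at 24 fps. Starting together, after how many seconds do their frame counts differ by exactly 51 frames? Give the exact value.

2127.125 seconds

The gap grows by |24 − 24000/1001| = 24/1001 frames per second.
Time for a 51-frame gap: 51 ÷ (24/1001) = 2127.125 s.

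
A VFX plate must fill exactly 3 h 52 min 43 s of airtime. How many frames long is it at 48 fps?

3 h 52 min 43 s = 13963 s.
Frames = 13963 × 48 = 670224.

670224 frames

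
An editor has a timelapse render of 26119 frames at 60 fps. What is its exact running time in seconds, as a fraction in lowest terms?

26119/60 seconds

Running time = 26119 ÷ (60) = 26119 × 1/60 = 26119/60 s.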